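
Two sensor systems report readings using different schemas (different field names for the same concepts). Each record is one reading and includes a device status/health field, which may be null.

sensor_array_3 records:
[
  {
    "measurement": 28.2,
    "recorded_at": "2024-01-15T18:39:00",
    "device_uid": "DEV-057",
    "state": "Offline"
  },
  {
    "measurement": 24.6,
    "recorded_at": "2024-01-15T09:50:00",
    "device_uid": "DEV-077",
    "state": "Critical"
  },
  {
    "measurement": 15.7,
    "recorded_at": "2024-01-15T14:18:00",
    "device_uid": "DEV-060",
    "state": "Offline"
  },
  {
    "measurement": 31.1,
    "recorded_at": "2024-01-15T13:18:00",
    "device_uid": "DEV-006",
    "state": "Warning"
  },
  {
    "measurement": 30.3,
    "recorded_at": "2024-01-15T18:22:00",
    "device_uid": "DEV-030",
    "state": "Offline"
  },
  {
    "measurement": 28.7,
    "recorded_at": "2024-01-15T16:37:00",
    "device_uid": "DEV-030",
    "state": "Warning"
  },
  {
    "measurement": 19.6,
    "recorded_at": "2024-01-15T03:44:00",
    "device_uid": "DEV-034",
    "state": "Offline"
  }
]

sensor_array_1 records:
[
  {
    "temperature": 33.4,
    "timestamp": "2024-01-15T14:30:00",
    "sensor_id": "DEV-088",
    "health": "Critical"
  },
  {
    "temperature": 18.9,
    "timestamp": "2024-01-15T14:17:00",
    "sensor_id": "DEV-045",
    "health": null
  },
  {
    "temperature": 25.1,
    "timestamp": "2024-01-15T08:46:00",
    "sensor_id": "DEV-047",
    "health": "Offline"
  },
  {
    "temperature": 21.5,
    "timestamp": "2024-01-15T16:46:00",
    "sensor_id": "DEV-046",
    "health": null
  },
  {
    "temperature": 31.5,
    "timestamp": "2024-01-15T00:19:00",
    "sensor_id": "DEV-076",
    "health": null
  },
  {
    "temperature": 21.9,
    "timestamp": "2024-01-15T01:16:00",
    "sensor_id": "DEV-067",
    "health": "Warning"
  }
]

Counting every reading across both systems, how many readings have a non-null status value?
10

Schema mapping: "state" (sensor_array_3) = "health" (sensor_array_1) = status

Non-null in sensor_array_3: 7
Non-null in sensor_array_1: 3

Total non-null: 7 + 3 = 10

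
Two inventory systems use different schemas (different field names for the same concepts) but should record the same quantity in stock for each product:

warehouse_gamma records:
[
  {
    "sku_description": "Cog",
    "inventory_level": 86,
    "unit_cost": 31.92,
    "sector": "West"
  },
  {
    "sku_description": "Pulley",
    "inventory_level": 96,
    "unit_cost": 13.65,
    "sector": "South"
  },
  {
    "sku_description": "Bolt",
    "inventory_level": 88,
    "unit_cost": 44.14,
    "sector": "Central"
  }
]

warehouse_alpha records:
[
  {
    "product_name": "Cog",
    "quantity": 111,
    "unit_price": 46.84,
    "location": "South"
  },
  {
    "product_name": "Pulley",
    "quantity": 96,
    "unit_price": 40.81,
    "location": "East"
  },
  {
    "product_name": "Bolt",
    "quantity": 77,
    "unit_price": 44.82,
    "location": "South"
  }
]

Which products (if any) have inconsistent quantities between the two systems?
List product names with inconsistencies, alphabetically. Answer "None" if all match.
Bolt, Cog

Schema mappings:
- "sku_description" (warehouse_gamma) = "product_name" (warehouse_alpha) = product name
- "inventory_level" (warehouse_gamma) = "quantity" (warehouse_alpha) = quantity

Comparison:
  Cog: 86 vs 111 - MISMATCH
  Pulley: 96 vs 96 - MATCH
  Bolt: 88 vs 77 - MISMATCH

Products with inconsistencies: Bolt, Cog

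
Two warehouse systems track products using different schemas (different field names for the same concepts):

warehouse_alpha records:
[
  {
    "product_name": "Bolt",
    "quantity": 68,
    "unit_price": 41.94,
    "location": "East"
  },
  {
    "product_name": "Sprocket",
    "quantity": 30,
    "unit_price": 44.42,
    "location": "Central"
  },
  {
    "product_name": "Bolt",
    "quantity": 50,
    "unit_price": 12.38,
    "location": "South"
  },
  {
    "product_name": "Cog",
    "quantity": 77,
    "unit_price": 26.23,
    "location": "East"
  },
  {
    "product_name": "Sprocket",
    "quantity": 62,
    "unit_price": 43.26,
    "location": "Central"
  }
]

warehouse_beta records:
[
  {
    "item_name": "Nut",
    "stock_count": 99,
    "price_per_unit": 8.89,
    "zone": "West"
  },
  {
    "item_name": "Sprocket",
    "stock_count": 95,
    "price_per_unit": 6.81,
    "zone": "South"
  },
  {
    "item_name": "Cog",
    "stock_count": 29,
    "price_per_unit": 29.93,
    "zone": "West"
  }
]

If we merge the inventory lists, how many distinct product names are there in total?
4

Schema mapping: "product_name" (warehouse_alpha) = "item_name" (warehouse_beta) = product name

Products in warehouse_alpha: ['Bolt', 'Cog', 'Sprocket']
Products in warehouse_beta: ['Cog', 'Nut', 'Sprocket']

Union (unique products): ['Bolt', 'Cog', 'Nut', 'Sprocket']
Count: 4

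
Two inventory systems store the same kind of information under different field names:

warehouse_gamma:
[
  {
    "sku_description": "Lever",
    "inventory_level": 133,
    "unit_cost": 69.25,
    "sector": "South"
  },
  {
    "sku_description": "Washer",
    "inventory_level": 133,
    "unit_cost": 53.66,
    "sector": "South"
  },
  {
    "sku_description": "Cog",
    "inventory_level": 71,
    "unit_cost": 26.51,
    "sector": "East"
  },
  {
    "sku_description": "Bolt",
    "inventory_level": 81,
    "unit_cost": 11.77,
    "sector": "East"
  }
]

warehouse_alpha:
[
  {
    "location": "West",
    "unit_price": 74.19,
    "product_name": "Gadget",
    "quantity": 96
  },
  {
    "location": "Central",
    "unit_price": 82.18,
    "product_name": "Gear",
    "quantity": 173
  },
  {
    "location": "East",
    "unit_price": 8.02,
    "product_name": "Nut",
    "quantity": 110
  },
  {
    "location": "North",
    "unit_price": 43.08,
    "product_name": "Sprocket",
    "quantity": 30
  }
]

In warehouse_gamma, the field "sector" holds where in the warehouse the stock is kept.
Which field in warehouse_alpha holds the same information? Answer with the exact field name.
location

In warehouse_gamma, "sector" holds where in the warehouse the stock is kept.
The fields in warehouse_alpha are: "location", "unit_price", "product_name", "quantity".
"location" is the match: the name refers to the same concept and its values are area labels (e.g. 'Central', 'East').
The other fields ("unit_price", "product_name", "quantity") hold different kinds of data.

So "sector" in warehouse_gamma corresponds to "location" in warehouse_alpha.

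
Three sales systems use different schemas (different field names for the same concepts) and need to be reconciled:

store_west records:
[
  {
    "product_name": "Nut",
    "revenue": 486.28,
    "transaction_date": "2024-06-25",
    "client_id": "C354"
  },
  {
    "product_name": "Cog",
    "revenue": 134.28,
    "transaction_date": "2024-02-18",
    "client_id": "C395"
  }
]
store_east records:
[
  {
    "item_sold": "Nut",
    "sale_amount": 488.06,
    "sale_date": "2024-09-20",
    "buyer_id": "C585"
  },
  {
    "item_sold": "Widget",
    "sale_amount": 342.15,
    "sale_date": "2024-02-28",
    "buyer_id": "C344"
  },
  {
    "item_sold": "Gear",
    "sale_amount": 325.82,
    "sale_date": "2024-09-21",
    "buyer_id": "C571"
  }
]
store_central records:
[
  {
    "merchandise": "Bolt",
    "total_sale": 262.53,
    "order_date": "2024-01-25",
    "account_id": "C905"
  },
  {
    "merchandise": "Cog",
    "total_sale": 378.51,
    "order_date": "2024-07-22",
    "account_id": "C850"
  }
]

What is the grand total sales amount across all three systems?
2417.63

Schema reconciliation - all amount fields map to sale amount:

store_west (revenue): 620.56
store_east (sale_amount): 1156.03
store_central (total_sale): 641.04

Grand total: 2417.63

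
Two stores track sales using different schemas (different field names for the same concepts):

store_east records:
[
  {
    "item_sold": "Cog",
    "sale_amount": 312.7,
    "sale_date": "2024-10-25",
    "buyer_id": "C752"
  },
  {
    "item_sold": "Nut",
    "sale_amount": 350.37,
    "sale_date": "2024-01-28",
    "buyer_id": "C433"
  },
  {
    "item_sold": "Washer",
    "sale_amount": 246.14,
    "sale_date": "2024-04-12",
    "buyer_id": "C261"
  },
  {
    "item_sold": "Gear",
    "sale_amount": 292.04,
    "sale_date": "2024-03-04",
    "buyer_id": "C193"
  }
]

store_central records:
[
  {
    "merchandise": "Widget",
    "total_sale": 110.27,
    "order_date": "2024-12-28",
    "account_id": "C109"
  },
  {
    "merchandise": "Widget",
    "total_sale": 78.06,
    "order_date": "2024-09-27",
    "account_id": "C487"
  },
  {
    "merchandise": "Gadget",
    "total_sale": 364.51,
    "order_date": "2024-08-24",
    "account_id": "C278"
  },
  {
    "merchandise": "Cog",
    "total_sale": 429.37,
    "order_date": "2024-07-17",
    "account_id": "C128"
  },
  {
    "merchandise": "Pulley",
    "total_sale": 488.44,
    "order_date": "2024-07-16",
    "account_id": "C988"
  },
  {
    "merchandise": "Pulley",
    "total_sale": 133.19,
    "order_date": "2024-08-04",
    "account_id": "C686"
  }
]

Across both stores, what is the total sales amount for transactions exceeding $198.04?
2483.57

Schema mapping: "sale_amount" (store_east) = "total_sale" (store_central) = sale amount

Sum of sales > $198.04 in store_east: 1201.25
Sum of sales > $198.04 in store_central: 1282.32

Total: 1201.25 + 1282.32 = 2483.57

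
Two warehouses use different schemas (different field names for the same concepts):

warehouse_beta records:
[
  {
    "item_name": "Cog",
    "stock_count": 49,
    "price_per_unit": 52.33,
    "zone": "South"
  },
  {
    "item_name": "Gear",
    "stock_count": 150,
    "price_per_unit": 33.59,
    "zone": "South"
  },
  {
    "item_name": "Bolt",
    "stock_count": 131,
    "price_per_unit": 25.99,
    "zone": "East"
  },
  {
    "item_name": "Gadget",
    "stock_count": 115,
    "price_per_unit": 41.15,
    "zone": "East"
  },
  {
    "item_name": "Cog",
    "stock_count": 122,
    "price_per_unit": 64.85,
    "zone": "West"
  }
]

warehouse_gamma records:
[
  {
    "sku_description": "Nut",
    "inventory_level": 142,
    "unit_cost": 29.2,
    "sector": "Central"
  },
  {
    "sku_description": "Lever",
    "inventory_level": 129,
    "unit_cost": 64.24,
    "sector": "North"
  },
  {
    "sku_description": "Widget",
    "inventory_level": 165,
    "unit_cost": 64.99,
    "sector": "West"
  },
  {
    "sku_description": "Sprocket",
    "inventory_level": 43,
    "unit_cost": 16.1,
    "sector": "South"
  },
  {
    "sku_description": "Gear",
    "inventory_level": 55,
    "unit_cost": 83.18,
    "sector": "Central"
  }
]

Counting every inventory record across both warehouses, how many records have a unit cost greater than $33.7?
6

Schema mapping: "price_per_unit" (warehouse_beta) = "unit_cost" (warehouse_gamma) = unit cost

Records > $33.7 in warehouse_beta: 3
Records > $33.7 in warehouse_gamma: 3

Total count: 3 + 3 = 6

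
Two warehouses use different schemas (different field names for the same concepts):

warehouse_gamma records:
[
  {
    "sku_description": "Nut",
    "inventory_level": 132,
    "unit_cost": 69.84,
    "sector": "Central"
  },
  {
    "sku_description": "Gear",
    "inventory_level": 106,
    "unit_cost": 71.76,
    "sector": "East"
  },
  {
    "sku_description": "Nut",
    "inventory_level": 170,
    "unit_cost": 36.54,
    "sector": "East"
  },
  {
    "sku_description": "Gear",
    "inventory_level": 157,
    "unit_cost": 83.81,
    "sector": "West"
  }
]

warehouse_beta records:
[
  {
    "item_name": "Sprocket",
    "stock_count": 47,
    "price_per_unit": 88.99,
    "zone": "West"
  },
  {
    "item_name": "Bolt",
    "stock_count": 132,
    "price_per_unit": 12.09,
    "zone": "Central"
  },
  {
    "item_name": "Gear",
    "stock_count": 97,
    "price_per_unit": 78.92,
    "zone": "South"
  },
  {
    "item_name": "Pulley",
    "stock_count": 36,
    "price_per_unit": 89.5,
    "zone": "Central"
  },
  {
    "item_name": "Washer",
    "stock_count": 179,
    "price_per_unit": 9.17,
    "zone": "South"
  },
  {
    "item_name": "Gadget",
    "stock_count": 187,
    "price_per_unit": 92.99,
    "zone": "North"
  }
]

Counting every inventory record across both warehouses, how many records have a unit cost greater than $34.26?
8

Schema mapping: "unit_cost" (warehouse_gamma) = "price_per_unit" (warehouse_beta) = unit cost

Records > $34.26 in warehouse_gamma: 4
Records > $34.26 in warehouse_beta: 4

Total count: 4 + 4 = 8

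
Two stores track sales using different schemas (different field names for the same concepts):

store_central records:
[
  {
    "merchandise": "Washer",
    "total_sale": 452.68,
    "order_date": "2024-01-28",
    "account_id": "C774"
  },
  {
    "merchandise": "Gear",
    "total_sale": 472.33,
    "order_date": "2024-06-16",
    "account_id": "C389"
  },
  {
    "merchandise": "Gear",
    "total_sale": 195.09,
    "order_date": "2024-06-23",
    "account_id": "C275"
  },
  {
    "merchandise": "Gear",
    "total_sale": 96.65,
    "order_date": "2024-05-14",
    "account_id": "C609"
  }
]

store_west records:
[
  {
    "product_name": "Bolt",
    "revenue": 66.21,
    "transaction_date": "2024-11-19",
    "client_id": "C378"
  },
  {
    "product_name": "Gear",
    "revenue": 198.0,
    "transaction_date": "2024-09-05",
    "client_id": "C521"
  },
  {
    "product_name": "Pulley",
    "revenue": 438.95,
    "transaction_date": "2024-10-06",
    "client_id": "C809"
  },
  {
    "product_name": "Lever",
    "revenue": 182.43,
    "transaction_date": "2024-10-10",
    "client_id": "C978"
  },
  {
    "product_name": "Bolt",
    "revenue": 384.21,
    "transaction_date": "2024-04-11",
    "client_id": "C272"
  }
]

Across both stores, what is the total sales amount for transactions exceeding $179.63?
2323.69

Schema mapping: "total_sale" (store_central) = "revenue" (store_west) = sale amount

Sum of sales > $179.63 in store_central: 1120.1
Sum of sales > $179.63 in store_west: 1203.59

Total: 1120.1 + 1203.59 = 2323.69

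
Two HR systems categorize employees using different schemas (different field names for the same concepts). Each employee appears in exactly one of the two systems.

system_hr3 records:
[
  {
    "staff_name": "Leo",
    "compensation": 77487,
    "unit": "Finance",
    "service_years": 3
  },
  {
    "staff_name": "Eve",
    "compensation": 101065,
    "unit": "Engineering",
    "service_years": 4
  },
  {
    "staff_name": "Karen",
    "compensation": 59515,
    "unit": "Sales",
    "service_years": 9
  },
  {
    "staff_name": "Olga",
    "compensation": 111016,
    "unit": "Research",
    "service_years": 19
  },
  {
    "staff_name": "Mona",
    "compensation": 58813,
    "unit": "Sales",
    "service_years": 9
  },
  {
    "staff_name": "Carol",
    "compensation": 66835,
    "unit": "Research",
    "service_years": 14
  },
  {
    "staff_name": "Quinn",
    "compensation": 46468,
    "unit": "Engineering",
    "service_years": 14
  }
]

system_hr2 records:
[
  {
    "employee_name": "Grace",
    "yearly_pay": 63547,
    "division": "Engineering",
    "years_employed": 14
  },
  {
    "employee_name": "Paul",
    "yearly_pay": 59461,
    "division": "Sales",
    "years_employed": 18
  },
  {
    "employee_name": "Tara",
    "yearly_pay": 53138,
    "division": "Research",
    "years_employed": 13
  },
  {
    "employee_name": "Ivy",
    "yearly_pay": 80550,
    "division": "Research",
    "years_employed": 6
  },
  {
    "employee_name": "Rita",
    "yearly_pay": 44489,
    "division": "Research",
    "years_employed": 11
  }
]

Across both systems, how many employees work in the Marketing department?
0

Schema mapping: "unit" (system_hr3) = "division" (system_hr2) = department

Marketing employees in system_hr3: 0
Marketing employees in system_hr2: 0

Total in Marketing: 0 + 0 = 0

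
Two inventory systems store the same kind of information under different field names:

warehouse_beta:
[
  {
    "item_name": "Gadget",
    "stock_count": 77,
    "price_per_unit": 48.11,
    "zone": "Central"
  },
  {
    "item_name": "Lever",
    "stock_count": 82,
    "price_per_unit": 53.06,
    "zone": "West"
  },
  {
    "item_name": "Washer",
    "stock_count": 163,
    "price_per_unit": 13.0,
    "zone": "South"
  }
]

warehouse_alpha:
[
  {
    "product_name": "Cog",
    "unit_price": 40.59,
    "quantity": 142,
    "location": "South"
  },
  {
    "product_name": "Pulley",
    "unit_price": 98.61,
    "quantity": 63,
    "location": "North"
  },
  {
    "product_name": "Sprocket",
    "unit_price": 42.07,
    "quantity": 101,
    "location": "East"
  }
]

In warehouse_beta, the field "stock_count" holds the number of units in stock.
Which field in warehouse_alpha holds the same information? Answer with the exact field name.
quantity

In warehouse_beta, "stock_count" holds the number of units in stock.
The fields in warehouse_alpha are: "product_name", "unit_price", "quantity", "location".
"quantity" is the match: the name refers to the same concept and its values are whole-number counts (e.g. 142, 63).
The other fields ("product_name", "unit_price", "location") hold different kinds of data.

So "stock_count" in warehouse_beta corresponds to "quantity" in warehouse_alpha.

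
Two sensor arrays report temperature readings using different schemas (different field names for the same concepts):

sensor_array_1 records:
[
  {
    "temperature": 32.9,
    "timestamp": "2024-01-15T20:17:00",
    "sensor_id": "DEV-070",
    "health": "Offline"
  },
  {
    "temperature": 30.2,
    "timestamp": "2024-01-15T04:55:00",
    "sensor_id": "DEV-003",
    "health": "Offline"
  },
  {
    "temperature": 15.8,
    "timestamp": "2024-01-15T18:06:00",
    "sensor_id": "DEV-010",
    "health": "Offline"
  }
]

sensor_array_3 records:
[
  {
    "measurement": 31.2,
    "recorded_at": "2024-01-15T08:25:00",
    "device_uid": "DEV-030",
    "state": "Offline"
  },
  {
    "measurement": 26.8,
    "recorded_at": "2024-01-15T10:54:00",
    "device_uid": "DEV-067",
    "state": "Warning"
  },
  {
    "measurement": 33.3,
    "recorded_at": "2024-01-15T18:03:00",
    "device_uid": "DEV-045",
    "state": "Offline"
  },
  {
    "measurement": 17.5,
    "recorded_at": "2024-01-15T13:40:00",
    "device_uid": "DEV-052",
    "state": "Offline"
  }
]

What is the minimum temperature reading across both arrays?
15.8

Schema mapping: "temperature" (sensor_array_1) = "measurement" (sensor_array_3) = temperature reading

Minimum in sensor_array_1: 15.8
Minimum in sensor_array_3: 17.5

Overall minimum: min(15.8, 17.5) = 15.8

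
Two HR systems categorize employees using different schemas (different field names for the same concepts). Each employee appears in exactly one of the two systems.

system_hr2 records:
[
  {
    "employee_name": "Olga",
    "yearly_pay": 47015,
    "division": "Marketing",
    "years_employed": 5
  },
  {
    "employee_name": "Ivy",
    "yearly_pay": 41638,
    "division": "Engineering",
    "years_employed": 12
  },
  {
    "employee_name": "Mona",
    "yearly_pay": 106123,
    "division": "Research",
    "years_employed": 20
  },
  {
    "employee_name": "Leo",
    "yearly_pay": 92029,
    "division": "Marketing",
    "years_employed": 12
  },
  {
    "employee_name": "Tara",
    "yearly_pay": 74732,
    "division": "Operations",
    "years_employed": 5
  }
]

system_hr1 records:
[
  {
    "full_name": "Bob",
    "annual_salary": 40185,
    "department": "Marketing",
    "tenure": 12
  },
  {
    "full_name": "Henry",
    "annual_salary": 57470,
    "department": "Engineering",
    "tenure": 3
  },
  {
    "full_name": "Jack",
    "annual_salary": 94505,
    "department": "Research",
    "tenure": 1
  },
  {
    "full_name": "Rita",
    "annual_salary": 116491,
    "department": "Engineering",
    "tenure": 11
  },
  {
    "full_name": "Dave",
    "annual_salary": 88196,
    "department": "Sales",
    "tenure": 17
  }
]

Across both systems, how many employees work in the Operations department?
1

Schema mapping: "division" (system_hr2) = "department" (system_hr1) = department

Operations employees in system_hr2: 1
Operations employees in system_hr1: 0

Total in Operations: 1 + 0 = 1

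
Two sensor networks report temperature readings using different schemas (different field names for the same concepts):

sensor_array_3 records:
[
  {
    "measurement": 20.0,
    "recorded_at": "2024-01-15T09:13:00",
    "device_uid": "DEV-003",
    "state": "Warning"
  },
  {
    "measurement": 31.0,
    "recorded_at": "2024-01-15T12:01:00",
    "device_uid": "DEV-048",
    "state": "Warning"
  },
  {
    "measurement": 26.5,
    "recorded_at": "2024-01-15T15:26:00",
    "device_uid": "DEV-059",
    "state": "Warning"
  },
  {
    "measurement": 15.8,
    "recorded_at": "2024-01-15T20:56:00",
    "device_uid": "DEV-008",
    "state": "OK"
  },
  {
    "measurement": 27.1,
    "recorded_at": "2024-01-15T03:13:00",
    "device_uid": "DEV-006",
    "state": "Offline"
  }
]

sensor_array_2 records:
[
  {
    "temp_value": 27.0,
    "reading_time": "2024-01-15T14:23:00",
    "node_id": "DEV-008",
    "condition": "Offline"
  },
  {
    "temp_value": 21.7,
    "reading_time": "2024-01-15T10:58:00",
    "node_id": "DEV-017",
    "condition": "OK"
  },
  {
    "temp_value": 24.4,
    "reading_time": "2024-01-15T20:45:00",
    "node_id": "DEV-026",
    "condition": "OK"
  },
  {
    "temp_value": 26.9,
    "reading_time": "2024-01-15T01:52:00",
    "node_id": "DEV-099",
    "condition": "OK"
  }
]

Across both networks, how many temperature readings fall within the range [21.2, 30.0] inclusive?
6

Schema mapping: "measurement" (sensor_array_3) = "temp_value" (sensor_array_2) = temperature

Readings in [21.2, 30.0] from sensor_array_3: 2
Readings in [21.2, 30.0] from sensor_array_2: 4

Total count: 2 + 4 = 6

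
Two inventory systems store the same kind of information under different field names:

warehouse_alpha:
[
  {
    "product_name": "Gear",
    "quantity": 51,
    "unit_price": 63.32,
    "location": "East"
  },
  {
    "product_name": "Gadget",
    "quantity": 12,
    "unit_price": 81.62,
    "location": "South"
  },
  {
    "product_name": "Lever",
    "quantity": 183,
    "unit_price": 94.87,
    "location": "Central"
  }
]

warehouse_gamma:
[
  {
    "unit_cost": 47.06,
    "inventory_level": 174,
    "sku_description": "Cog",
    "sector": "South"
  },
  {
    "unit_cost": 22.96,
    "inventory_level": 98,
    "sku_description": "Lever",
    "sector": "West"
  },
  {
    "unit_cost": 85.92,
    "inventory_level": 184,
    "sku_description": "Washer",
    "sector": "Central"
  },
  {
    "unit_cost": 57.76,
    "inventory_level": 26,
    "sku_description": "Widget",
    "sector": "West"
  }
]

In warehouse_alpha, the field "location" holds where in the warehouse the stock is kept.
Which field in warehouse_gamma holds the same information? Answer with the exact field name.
sector

In warehouse_alpha, "location" holds where in the warehouse the stock is kept.
The fields in warehouse_gamma are: "unit_cost", "inventory_level", "sku_description", "sector".
"sector" is the match: the name refers to the same concept and its values are area labels (e.g. 'Central', 'South').
The other fields ("unit_cost", "inventory_level", "sku_description") hold different kinds of data.

So "location" in warehouse_alpha corresponds to "sector" in warehouse_gamma.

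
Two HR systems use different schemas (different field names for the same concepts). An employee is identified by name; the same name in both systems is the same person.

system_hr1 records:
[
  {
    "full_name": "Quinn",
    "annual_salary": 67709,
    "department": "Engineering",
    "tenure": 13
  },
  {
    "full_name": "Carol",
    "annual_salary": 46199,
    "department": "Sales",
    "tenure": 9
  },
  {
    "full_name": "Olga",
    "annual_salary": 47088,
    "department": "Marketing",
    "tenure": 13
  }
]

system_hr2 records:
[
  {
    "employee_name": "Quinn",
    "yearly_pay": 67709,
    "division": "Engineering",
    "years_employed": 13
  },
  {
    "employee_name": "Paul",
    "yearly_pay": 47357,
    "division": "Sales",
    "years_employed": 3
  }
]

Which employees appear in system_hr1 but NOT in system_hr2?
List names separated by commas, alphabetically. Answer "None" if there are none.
Carol, Olga

Schema mapping: "full_name" (system_hr1) = "employee_name" (system_hr2) = employee name

Names in system_hr1: ['Carol', 'Olga', 'Quinn']
Names in system_hr2: ['Paul', 'Quinn']

In system_hr1 but not system_hr2: ['Carol', 'Olga']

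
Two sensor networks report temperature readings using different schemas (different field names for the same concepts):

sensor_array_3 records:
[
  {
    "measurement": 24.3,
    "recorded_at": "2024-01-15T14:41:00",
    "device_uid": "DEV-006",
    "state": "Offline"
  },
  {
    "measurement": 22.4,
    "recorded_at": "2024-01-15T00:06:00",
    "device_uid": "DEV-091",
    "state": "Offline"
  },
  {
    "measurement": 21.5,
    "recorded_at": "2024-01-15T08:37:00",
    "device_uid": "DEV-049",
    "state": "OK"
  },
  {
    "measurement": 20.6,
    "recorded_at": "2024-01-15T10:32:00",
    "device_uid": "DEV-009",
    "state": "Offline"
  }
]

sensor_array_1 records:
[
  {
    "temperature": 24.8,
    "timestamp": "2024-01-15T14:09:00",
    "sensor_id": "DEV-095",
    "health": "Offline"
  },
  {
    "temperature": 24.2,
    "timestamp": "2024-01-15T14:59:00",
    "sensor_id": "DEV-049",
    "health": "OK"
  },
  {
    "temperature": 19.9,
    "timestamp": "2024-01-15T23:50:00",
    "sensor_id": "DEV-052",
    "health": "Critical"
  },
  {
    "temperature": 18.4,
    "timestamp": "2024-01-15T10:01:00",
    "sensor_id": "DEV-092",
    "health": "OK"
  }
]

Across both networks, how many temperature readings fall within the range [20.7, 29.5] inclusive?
5

Schema mapping: "measurement" (sensor_array_3) = "temperature" (sensor_array_1) = temperature

Readings in [20.7, 29.5] from sensor_array_3: 3
Readings in [20.7, 29.5] from sensor_array_1: 2

Total count: 3 + 2 = 5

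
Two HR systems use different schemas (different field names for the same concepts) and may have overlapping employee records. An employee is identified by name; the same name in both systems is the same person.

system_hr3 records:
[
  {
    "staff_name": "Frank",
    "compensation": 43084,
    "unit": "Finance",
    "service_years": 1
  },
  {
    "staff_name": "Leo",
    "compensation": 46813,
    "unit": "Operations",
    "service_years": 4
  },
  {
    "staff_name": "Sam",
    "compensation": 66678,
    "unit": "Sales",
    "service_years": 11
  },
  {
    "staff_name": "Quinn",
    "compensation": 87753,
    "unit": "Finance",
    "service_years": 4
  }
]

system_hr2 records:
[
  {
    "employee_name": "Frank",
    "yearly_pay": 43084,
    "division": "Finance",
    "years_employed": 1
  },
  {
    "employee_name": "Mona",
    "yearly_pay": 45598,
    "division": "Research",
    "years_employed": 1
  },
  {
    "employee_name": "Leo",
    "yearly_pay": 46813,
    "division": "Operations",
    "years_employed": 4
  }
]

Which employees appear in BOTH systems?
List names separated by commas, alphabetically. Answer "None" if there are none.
Frank, Leo

Schema mapping: "staff_name" (system_hr3) = "employee_name" (system_hr2) = employee name

Names in system_hr3: ['Frank', 'Leo', 'Quinn', 'Sam']
Names in system_hr2: ['Frank', 'Leo', 'Mona']

Intersection: ['Frank', 'Leo']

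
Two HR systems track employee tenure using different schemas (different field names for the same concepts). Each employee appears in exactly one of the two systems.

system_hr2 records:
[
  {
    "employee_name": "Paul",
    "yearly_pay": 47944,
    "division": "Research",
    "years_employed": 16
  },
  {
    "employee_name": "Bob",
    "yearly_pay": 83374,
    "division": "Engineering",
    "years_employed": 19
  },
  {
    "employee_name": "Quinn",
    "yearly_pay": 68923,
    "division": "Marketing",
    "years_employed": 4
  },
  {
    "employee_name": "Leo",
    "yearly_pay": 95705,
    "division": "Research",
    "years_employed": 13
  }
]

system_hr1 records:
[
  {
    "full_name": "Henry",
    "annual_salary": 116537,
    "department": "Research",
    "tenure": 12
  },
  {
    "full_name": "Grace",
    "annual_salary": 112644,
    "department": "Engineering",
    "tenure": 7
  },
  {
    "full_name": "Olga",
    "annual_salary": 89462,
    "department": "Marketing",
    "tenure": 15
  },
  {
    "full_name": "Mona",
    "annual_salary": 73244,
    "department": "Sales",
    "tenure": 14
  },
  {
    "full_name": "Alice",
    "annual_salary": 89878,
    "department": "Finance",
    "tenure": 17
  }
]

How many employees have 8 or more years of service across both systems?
7

Reconcile schemas: "years_employed" (system_hr2) = "tenure" (system_hr1) = years of service

From system_hr2: 3 employees with >= 8 years
From system_hr1: 4 employees with >= 8 years

Total: 3 + 4 = 7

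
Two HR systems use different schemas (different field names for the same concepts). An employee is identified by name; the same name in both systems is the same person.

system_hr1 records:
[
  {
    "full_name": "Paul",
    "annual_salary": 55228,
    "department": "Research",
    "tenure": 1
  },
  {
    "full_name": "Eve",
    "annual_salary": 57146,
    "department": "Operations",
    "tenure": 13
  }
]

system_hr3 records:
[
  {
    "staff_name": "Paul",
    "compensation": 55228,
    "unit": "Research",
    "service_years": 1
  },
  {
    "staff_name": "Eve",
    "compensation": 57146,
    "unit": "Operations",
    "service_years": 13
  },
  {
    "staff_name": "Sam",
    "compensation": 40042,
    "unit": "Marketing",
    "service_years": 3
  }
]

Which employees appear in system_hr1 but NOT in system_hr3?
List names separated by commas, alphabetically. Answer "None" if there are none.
None

Schema mapping: "full_name" (system_hr1) = "staff_name" (system_hr3) = employee name

Names in system_hr1: ['Eve', 'Paul']
Names in system_hr3: ['Eve', 'Paul', 'Sam']

In system_hr1 but not system_hr3: None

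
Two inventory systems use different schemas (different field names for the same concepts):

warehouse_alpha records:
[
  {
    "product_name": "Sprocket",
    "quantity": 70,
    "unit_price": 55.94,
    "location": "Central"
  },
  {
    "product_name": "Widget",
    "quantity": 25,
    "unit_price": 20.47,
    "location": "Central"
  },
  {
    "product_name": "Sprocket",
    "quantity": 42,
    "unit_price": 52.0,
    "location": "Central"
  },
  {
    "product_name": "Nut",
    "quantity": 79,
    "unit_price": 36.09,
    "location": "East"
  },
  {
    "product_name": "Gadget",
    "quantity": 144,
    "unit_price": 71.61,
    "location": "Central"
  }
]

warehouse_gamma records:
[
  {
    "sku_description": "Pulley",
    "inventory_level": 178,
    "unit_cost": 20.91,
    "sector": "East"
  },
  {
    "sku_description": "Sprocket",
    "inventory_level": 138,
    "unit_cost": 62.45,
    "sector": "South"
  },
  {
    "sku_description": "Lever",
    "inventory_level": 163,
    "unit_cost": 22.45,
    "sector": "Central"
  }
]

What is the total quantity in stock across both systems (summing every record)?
839

To reconcile these schemas, identify the field holding the quantity in stock in each system:
1. In warehouse_alpha it is "quantity"
2. In warehouse_gamma it is "inventory_level"

From warehouse_alpha: 70 + 25 + 42 + 79 + 144 = 360
From warehouse_gamma: 178 + 138 + 163 = 479

Total: 360 + 479 = 839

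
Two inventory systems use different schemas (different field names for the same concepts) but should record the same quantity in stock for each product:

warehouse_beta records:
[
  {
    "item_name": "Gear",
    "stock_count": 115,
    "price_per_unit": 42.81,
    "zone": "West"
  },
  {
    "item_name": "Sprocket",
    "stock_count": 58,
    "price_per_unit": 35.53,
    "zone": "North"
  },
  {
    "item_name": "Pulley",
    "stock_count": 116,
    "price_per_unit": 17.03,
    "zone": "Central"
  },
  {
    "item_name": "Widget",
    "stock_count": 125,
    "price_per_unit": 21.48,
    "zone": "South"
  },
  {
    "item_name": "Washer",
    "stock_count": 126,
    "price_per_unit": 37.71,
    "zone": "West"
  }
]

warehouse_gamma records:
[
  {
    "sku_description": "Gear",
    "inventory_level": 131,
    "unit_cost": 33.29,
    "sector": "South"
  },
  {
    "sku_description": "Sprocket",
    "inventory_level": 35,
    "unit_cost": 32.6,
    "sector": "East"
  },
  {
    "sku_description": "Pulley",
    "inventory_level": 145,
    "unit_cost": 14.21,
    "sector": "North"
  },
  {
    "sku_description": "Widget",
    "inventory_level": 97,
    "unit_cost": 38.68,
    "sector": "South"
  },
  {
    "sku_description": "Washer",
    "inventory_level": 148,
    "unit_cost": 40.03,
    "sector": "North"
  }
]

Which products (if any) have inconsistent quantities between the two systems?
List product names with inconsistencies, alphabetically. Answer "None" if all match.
Gear, Pulley, Sprocket, Washer, Widget

Schema mappings:
- "item_name" (warehouse_beta) = "sku_description" (warehouse_gamma) = product name
- "stock_count" (warehouse_beta) = "inventory_level" (warehouse_gamma) = quantity

Comparison:
  Gear: 115 vs 131 - MISMATCH
  Sprocket: 58 vs 35 - MISMATCH
  Pulley: 116 vs 145 - MISMATCH
  Widget: 125 vs 97 - MISMATCH
  Washer: 126 vs 148 - MISMATCH

Products with inconsistencies: Gear, Pulley, Sprocket, Washer, Widget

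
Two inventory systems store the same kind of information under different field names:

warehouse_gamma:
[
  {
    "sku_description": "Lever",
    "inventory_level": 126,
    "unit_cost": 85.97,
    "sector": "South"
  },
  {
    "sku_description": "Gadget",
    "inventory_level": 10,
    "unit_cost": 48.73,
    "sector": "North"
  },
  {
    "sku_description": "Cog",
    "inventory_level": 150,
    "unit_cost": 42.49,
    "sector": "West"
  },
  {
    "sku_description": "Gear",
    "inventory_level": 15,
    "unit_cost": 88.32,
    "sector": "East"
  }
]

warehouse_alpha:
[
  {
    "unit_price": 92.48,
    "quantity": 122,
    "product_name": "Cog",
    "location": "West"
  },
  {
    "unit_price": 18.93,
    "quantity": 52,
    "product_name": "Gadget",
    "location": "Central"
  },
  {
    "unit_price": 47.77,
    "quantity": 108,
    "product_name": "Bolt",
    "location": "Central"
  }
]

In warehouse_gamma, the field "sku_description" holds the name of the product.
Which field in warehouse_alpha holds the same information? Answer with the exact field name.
product_name

In warehouse_gamma, "sku_description" holds the name of the product.
The fields in warehouse_alpha are: "unit_price", "quantity", "product_name", "location".
"product_name" is the match: the name refers to the same concept and its values are product-name strings (e.g. 'Bolt', 'Cog').
The other fields ("unit_price", "quantity", "location") hold different kinds of data.

So "sku_description" in warehouse_gamma corresponds to "product_name" in warehouse_alpha.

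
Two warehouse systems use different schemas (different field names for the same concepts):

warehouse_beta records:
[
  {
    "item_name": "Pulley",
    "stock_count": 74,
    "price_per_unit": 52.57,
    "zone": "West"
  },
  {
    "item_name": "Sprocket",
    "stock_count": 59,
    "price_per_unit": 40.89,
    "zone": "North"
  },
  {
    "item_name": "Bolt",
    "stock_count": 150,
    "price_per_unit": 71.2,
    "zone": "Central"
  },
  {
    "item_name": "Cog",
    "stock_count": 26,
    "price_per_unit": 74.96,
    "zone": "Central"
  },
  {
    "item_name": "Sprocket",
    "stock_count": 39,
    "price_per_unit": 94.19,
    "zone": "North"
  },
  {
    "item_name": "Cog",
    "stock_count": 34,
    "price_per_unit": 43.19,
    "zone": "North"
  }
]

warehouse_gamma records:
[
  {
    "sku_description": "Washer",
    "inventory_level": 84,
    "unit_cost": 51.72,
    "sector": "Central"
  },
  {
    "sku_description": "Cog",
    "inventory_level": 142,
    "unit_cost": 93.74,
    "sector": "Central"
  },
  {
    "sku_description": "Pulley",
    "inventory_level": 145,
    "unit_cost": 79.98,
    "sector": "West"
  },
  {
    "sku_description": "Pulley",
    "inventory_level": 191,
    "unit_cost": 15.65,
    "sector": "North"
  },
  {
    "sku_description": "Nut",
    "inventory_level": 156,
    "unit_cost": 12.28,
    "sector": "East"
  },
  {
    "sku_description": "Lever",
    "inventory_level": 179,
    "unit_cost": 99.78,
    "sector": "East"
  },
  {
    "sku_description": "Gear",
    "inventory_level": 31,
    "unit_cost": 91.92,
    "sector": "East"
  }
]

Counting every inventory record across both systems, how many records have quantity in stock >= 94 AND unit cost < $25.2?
2

Schema mappings:
- "stock_count" (warehouse_beta) = "inventory_level" (warehouse_gamma) = quantity
- "price_per_unit" (warehouse_beta) = "unit_cost" (warehouse_gamma) = unit cost

Records meeting both conditions in warehouse_beta: 0
Records meeting both conditions in warehouse_gamma: 2

Total: 0 + 2 = 2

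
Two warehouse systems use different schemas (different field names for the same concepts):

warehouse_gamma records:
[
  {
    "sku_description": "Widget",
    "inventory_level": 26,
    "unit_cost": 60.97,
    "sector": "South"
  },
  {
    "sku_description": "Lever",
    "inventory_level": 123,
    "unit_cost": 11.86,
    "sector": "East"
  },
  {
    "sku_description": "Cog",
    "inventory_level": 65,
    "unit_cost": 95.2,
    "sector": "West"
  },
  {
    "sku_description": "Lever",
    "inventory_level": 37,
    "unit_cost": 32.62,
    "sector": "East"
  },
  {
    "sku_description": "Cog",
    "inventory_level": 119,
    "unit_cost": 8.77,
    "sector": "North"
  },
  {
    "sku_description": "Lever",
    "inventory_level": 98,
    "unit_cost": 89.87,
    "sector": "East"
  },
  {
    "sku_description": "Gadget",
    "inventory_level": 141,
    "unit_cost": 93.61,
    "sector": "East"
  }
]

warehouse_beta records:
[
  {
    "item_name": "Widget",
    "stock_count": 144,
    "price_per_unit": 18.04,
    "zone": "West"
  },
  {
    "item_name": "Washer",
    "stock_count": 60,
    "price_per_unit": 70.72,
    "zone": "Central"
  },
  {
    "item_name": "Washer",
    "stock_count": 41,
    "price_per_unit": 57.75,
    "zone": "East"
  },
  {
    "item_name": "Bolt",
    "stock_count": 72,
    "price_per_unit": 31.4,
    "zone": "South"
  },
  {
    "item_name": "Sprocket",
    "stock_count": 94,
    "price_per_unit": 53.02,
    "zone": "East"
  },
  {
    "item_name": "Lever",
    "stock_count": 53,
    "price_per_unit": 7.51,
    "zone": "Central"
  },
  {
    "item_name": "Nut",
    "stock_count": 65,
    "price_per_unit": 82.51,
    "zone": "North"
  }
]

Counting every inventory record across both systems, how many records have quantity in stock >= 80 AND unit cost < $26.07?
3

Schema mappings:
- "inventory_level" (warehouse_gamma) = "stock_count" (warehouse_beta) = quantity
- "unit_cost" (warehouse_gamma) = "price_per_unit" (warehouse_beta) = unit cost

Records meeting both conditions in warehouse_gamma: 2
Records meeting both conditions in warehouse_beta: 1

Total: 2 + 1 = 3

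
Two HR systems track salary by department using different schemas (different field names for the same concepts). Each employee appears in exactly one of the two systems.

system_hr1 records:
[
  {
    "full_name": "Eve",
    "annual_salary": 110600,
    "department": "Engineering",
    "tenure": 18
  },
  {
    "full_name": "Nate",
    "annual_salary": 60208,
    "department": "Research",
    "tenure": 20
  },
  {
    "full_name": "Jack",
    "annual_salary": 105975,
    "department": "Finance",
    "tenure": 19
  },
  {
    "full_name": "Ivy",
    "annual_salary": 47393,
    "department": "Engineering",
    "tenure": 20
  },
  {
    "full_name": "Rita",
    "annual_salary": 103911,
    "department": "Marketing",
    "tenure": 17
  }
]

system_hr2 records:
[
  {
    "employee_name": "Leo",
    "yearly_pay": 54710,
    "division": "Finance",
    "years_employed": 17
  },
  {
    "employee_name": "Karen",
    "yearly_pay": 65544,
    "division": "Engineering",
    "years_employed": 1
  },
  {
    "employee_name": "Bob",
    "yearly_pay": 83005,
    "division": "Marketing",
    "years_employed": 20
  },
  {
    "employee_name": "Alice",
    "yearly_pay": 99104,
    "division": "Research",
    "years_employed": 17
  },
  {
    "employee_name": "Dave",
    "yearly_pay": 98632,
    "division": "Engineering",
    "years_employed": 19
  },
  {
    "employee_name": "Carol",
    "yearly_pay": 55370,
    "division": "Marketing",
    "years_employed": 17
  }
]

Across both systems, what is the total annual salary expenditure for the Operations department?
0

Schema mappings:
- "department" (system_hr1) = "division" (system_hr2) = department
- "annual_salary" (system_hr1) = "yearly_pay" (system_hr2) = salary

Operations salaries from system_hr1: 0
Operations salaries from system_hr2: 0

Total: 0 + 0 = 0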